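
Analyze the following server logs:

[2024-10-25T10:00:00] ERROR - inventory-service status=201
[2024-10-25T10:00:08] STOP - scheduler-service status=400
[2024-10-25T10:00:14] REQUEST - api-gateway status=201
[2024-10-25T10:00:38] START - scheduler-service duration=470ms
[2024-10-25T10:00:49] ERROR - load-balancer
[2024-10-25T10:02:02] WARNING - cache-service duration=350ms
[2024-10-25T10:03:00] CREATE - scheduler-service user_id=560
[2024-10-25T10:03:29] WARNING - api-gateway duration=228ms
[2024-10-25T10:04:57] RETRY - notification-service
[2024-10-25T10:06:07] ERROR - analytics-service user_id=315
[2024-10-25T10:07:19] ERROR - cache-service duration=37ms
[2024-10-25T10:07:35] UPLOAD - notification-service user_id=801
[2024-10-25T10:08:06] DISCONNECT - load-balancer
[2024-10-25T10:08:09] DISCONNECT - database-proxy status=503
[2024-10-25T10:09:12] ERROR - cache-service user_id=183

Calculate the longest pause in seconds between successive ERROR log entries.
318

To find the longest gap:

1. Extract all ERROR events in chronological order
2. Calculate time differences between consecutive events
3. Find the maximum difference
4. Longest gap: 318 seconds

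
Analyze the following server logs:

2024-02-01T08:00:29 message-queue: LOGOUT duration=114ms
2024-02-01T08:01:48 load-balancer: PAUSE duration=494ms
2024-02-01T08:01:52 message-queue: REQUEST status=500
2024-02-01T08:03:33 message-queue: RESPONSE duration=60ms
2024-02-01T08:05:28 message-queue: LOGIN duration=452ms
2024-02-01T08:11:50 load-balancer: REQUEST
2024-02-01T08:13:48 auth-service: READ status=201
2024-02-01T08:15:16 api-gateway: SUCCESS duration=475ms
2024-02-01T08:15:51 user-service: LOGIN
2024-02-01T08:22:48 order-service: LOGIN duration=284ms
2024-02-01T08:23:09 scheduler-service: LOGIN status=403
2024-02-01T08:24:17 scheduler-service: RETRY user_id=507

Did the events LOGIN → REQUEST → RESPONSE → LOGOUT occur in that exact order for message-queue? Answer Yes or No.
No

To verify sequence order:

1. Find all events in sequence LOGIN → REQUEST → RESPONSE → LOGOUT for message-queue
2. Extract their timestamps
3. Check if timestamps are in ascending order
4. Result: No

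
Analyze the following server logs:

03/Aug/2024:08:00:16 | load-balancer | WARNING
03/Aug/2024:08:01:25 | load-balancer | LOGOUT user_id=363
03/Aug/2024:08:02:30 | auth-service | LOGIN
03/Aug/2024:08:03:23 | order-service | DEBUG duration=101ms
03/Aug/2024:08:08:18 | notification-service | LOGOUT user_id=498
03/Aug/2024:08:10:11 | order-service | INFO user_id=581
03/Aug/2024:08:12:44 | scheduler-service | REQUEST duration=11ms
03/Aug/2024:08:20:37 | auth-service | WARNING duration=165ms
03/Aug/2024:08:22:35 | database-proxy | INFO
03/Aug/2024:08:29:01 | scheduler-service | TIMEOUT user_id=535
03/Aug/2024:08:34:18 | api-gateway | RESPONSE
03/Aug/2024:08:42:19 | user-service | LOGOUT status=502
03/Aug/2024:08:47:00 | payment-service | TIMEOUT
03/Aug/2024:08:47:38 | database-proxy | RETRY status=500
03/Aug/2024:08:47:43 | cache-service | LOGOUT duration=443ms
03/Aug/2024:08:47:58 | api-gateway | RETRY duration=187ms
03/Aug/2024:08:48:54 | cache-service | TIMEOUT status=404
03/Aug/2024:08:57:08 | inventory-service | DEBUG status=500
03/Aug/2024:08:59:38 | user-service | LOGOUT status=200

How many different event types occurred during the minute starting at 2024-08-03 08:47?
3

To count unique event types:

1. Filter events in the minute starting at 2024-08-03 08:47
2. Extract event types from matching entries
3. Count unique types: 3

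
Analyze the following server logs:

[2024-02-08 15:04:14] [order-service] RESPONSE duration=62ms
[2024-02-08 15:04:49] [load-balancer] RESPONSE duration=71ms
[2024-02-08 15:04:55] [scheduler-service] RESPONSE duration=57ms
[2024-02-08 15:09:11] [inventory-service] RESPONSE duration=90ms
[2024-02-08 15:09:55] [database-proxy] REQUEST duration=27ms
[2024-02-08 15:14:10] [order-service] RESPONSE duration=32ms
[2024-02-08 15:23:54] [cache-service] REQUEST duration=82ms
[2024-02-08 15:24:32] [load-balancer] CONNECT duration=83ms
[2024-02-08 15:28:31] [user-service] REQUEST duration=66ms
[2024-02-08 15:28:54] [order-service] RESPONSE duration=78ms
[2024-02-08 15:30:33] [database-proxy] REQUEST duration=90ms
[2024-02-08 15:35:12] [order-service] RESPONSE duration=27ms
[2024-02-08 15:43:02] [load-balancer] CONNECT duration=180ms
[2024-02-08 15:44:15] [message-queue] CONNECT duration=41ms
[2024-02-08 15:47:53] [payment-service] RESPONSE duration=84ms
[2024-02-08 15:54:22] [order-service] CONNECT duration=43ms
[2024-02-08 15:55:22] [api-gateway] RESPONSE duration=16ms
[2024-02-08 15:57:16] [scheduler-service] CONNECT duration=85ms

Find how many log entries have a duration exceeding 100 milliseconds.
1

To count timeouts:

1. Threshold: 100ms
2. Extract duration from each log entry
3. Count entries where duration > 100
4. Timeout count: 1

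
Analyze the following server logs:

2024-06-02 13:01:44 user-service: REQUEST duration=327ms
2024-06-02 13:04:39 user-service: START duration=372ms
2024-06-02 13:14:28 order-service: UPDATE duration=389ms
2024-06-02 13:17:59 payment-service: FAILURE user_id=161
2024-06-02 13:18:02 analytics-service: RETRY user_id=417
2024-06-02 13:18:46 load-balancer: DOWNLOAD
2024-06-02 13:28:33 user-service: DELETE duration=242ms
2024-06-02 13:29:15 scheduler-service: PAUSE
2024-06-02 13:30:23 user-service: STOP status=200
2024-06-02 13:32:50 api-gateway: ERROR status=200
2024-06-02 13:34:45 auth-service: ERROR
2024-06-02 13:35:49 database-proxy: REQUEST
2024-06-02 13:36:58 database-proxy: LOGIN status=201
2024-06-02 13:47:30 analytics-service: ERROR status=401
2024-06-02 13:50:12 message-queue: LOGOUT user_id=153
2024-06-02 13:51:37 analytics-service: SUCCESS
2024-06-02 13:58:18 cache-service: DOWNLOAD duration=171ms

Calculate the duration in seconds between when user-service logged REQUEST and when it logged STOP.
1719

To find the time between events:

1. Locate the first REQUEST event for user-service: 2024-06-02 13:01:44
2. Locate the first STOP event for user-service: 2024-06-02 13:30:23
3. Calculate the difference: 2024-06-02 13:30:23 - 2024-06-02 13:01:44 = 1719 seconds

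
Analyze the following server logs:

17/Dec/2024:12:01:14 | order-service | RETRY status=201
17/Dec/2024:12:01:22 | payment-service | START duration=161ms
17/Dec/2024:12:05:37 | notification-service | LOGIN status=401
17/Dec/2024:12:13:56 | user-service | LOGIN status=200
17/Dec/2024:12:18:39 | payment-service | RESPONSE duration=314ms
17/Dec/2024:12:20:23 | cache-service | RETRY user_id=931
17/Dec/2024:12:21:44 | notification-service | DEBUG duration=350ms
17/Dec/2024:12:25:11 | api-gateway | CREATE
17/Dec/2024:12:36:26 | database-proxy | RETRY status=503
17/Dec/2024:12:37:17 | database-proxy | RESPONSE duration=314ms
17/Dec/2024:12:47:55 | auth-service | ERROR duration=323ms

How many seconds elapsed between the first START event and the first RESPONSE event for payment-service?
1037

To find the time between events:

1. Locate the first START event for payment-service: 17/Dec/2024:12:01:22
2. Locate the first RESPONSE event for payment-service: 17/Dec/2024:12:18:39
3. Calculate the difference: 17/Dec/2024:12:18:39 - 17/Dec/2024:12:01:22 = 1037 seconds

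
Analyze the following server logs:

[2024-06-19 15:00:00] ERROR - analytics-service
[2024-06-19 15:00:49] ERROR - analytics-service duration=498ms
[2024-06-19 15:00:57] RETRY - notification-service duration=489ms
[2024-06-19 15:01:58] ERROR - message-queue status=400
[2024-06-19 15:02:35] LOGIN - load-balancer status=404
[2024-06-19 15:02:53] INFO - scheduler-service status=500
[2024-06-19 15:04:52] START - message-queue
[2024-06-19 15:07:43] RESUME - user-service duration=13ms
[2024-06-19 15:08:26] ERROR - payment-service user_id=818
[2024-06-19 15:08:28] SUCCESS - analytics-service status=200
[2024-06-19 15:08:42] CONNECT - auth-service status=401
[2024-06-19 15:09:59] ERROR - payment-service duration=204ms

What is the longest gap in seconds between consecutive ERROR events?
388

To find the longest gap:

1. Extract all ERROR events in chronological order
2. Calculate time differences between consecutive events
3. Find the maximum difference
4. Longest gap: 388 seconds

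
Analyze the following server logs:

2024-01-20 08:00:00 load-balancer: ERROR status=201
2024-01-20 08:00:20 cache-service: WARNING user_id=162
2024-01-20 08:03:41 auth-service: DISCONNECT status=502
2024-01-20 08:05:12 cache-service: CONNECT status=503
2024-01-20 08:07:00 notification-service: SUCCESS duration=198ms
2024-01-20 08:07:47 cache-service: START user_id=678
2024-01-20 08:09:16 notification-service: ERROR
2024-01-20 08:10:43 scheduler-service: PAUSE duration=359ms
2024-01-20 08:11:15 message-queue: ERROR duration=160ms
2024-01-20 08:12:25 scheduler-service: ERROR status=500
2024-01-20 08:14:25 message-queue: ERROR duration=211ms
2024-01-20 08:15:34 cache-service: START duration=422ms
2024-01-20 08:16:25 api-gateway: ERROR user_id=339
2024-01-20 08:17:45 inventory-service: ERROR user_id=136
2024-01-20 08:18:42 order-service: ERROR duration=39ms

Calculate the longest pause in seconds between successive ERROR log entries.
556

To find the longest gap:

1. Extract all ERROR events in chronological order
2. Calculate time differences between consecutive events
3. Find the maximum difference
4. Longest gap: 556 seconds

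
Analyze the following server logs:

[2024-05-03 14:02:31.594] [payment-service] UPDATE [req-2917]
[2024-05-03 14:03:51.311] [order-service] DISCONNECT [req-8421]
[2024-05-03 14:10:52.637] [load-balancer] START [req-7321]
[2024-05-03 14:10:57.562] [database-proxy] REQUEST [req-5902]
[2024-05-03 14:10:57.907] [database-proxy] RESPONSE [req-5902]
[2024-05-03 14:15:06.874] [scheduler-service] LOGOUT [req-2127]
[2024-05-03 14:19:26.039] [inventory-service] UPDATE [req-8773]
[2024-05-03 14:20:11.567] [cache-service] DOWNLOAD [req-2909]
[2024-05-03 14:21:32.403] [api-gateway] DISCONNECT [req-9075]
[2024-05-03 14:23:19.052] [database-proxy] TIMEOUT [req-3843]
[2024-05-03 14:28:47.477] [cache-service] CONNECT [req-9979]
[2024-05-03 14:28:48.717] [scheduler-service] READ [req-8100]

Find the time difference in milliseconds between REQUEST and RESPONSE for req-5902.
345

To calculate latency:

1. Find REQUEST with id req-5902: 2024-05-03 14:10:57.562
2. Find RESPONSE with id req-5902: 2024-05-03 14:10:57.907
3. Latency: 2024-05-03 14:10:57.907 - 2024-05-03 14:10:57.562 = 345ms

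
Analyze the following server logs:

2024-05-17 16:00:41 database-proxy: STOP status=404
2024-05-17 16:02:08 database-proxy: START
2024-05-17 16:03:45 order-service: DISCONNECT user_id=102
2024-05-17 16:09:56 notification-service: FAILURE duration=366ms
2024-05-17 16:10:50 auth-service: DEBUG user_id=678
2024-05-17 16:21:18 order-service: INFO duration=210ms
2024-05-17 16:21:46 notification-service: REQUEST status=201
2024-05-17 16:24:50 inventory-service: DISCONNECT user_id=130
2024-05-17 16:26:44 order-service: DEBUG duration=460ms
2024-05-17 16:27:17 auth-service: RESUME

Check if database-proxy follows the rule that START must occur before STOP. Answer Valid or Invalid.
Invalid

To validate ordering:

1. Required order: START → STOP
2. Rule: START must occur before STOP
3. Check actual order of events for database-proxy
4. Result: Invalid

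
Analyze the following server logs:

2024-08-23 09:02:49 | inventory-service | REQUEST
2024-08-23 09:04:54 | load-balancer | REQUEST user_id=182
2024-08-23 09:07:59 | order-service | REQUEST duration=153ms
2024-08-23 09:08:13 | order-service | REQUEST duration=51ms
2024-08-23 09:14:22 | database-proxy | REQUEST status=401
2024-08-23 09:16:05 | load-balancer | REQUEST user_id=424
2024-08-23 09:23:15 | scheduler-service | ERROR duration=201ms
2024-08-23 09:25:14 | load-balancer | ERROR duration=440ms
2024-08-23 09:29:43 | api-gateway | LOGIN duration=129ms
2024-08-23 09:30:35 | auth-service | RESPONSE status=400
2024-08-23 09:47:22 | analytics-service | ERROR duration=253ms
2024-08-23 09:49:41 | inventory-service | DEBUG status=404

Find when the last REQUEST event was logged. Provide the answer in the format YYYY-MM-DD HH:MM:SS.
2024-08-23 09:16:05

To find the last event:

1. Filter for all REQUEST events
2. Sort by timestamp
3. Select the last one
4. Timestamp: 2024-08-23 09:16:05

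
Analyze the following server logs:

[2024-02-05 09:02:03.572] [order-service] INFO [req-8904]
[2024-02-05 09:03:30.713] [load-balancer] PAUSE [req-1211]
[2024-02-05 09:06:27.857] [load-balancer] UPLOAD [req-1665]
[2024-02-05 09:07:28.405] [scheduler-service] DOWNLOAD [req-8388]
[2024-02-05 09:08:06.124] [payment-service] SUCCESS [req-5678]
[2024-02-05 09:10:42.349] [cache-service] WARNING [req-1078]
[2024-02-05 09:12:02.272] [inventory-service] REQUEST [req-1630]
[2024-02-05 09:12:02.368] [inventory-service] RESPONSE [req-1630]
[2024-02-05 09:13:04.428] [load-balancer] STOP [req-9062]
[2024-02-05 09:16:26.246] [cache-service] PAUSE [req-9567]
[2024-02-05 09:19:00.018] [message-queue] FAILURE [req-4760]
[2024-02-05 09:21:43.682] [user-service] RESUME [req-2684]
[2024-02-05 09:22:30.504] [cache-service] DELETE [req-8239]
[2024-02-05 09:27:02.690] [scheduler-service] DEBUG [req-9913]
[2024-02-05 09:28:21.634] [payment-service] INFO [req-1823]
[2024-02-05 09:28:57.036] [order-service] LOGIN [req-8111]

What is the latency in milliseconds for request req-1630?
96

To calculate latency:

1. Find REQUEST with id req-1630: 2024-02-05 09:12:02.272
2. Find RESPONSE with id req-1630: 2024-02-05 09:12:02.368
3. Latency: 2024-02-05 09:12:02.368 - 2024-02-05 09:12:02.272 = 96ms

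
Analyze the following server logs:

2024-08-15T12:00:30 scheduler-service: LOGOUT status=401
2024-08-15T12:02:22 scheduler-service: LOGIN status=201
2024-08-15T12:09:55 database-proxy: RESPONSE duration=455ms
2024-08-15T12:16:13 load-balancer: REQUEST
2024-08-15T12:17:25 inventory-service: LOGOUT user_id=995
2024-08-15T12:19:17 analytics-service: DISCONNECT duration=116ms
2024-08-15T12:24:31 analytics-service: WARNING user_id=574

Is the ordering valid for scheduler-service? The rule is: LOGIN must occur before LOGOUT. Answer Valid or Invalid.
Invalid

To validate ordering:

1. Required order: LOGIN → LOGOUT
2. Rule: LOGIN must occur before LOGOUT
3. Check actual order of events for scheduler-service
4. Result: Invalid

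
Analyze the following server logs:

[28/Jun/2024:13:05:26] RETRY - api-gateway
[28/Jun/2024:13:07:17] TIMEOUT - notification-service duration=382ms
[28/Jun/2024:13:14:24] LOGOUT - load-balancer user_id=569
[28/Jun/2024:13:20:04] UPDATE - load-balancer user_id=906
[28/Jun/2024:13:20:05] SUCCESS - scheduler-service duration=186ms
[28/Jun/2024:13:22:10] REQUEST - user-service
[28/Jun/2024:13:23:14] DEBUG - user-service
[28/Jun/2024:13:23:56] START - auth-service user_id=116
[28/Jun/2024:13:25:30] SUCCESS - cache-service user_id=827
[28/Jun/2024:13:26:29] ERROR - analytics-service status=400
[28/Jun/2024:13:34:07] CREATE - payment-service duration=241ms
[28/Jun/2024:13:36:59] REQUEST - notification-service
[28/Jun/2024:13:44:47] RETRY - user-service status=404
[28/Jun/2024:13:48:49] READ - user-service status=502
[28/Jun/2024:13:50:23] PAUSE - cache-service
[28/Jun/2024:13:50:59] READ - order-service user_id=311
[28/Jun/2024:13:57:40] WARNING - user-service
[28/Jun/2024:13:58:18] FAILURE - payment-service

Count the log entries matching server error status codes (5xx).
1

To find matching entries:

1. Pattern to match: server error status codes (5xx)
2. Scan each log entry for the pattern
3. Count matches: 1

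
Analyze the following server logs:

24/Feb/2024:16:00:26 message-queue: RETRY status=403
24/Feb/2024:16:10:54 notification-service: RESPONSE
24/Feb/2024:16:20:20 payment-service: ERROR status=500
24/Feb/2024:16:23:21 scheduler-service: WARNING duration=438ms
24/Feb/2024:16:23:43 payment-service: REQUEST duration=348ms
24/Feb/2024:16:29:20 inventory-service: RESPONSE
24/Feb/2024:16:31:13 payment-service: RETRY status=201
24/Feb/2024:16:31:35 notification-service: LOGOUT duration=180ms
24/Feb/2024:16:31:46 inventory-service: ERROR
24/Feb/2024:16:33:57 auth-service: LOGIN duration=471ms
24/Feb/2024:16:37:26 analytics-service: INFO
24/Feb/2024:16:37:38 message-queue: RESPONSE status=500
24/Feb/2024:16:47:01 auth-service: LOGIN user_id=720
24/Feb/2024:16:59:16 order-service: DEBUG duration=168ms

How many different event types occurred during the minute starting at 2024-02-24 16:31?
3

To count unique event types:

1. Filter events in the minute starting at 2024-02-24 16:31
2. Extract event types from matching entries
3. Count unique types: 3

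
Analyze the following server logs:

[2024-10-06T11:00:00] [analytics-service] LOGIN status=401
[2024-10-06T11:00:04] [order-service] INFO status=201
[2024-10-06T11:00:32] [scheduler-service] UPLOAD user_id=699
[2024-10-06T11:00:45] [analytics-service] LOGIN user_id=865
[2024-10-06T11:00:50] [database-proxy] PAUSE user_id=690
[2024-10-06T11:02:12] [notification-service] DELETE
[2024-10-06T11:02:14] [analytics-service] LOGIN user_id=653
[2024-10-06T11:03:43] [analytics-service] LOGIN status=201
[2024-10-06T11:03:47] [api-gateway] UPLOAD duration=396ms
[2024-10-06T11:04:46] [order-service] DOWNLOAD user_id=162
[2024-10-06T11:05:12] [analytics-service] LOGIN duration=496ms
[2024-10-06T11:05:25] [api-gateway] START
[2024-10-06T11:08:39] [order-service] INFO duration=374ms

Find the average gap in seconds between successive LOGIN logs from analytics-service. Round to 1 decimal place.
78.0

To calculate average interval:

1. Find all LOGIN events for analytics-service in order
2. Calculate time gaps between consecutive events
3. Compute mean of gaps: 312 / 4 = 78.0 seconds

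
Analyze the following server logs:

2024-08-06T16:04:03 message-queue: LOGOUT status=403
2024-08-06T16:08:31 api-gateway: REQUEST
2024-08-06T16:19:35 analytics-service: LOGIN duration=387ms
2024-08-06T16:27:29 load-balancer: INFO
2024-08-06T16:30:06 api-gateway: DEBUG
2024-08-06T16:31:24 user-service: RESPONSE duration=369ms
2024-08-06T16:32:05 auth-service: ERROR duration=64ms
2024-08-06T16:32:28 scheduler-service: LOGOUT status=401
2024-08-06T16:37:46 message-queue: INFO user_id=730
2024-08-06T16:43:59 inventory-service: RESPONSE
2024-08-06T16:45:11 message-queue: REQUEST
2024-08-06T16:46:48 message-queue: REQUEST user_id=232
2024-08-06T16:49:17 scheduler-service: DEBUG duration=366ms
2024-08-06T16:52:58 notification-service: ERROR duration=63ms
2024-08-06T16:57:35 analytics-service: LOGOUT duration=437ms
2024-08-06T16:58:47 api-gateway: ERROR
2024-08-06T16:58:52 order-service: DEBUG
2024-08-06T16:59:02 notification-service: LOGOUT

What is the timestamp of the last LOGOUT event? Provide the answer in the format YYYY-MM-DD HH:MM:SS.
2024-08-06 16:59:02

To find the last event:

1. Filter for all LOGOUT events
2. Sort by timestamp
3. Select the last one
4. Timestamp: 2024-08-06 16:59:02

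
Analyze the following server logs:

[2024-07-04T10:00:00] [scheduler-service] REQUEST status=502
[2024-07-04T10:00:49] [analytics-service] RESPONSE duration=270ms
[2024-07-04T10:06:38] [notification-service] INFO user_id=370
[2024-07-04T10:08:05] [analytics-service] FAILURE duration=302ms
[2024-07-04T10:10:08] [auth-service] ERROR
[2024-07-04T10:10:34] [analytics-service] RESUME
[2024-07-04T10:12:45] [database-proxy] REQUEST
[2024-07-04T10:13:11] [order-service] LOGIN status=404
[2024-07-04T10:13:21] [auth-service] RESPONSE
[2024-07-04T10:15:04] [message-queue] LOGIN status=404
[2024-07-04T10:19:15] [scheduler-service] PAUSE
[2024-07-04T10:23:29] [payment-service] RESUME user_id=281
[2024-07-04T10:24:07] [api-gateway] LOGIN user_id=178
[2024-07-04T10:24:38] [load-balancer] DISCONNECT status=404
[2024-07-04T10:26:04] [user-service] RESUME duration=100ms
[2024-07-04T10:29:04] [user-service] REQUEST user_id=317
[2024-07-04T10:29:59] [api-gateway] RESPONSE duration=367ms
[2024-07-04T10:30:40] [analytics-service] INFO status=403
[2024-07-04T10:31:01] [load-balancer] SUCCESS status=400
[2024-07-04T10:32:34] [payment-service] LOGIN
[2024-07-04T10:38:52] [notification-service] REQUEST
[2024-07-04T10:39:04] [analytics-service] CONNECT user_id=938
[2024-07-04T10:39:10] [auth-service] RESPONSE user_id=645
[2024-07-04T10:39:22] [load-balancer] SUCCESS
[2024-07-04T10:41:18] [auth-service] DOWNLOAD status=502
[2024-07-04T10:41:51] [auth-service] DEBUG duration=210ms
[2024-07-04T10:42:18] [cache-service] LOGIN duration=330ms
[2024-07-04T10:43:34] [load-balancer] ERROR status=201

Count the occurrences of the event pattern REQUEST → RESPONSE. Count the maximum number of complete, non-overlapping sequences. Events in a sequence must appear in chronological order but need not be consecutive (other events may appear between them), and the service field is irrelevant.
4

To count sequences:

1. Look for pattern: REQUEST → RESPONSE
2. Greedily scan the log in chronological order, matching each sequence element in turn (ignoring service)
3. Each time the full pattern completes, increment the count and restart matching from the next event
4. Complete non-overlapping sequences found: 4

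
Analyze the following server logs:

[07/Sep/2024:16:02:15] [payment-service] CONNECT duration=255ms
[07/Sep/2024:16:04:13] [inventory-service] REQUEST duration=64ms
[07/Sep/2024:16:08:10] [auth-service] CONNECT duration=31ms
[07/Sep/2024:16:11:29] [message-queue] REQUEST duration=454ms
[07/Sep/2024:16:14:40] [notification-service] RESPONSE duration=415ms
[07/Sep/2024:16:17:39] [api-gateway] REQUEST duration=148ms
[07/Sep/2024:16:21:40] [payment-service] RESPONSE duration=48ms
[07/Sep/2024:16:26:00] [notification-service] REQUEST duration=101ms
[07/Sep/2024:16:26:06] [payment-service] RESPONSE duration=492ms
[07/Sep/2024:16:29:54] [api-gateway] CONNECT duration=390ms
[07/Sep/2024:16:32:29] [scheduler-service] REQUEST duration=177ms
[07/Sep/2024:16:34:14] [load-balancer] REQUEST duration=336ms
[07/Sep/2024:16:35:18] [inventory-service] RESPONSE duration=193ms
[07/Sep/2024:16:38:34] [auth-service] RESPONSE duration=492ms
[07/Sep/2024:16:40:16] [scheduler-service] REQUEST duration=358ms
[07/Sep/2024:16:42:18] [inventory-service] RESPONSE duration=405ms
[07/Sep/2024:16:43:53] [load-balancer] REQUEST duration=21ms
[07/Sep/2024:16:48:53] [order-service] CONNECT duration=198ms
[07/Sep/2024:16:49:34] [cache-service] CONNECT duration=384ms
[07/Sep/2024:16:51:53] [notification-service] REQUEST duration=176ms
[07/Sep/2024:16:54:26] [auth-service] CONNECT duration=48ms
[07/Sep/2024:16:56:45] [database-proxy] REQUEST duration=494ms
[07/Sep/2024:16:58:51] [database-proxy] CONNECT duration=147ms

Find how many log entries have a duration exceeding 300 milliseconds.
10

To count timeouts:

1. Threshold: 300ms
2. Extract duration from each log entry
3. Count entries where duration > 300
4. Timeout count: 10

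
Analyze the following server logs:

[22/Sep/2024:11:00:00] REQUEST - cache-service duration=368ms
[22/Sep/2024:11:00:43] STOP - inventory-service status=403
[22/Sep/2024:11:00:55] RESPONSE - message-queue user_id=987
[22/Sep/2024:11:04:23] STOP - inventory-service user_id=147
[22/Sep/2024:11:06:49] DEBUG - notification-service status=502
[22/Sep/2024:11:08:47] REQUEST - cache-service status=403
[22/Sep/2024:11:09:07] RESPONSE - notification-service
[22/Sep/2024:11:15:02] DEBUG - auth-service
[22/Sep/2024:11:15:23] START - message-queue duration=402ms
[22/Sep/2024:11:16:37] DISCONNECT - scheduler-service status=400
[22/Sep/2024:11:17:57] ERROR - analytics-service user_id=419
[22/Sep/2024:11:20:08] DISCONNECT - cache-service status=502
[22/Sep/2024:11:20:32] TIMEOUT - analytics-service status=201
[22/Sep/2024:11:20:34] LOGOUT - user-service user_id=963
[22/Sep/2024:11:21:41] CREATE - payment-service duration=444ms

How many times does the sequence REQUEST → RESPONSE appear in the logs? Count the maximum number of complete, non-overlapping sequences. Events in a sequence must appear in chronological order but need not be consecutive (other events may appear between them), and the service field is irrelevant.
2

To count sequences:

1. Look for pattern: REQUEST → RESPONSE
2. Greedily scan the log in chronological order, matching each sequence element in turn (ignoring service)
3. Each time the full pattern completes, increment the count and restart matching from the next event
4. Complete non-overlapping sequences found: 2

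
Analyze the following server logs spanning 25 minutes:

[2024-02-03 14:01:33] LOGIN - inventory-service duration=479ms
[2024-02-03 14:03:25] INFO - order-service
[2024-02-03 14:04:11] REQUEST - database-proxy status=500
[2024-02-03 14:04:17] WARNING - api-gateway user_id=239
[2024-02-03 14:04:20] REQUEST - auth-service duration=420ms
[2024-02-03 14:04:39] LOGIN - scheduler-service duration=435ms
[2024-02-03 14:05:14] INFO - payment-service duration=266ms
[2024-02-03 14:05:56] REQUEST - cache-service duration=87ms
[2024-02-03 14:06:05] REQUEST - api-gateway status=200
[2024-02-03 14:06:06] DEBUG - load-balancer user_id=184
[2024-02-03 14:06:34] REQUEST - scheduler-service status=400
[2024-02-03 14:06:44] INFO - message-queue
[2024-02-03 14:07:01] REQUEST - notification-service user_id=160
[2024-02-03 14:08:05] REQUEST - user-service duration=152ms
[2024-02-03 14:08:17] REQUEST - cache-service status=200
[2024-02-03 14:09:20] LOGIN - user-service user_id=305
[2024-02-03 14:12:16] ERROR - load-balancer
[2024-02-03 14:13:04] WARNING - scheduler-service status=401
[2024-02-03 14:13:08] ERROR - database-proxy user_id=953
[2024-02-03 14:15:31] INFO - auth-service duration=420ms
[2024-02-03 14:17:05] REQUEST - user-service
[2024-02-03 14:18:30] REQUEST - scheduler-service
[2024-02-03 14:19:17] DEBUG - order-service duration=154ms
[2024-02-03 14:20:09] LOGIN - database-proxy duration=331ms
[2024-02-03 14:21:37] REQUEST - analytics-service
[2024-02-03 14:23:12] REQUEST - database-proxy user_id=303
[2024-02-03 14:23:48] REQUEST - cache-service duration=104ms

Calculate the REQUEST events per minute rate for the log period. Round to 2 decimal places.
0.52

To calculate the rate:

1. Count total REQUEST events: 13
2. Total time period: 25 minutes
3. Rate = 13 / 25 = 0.52 events per minute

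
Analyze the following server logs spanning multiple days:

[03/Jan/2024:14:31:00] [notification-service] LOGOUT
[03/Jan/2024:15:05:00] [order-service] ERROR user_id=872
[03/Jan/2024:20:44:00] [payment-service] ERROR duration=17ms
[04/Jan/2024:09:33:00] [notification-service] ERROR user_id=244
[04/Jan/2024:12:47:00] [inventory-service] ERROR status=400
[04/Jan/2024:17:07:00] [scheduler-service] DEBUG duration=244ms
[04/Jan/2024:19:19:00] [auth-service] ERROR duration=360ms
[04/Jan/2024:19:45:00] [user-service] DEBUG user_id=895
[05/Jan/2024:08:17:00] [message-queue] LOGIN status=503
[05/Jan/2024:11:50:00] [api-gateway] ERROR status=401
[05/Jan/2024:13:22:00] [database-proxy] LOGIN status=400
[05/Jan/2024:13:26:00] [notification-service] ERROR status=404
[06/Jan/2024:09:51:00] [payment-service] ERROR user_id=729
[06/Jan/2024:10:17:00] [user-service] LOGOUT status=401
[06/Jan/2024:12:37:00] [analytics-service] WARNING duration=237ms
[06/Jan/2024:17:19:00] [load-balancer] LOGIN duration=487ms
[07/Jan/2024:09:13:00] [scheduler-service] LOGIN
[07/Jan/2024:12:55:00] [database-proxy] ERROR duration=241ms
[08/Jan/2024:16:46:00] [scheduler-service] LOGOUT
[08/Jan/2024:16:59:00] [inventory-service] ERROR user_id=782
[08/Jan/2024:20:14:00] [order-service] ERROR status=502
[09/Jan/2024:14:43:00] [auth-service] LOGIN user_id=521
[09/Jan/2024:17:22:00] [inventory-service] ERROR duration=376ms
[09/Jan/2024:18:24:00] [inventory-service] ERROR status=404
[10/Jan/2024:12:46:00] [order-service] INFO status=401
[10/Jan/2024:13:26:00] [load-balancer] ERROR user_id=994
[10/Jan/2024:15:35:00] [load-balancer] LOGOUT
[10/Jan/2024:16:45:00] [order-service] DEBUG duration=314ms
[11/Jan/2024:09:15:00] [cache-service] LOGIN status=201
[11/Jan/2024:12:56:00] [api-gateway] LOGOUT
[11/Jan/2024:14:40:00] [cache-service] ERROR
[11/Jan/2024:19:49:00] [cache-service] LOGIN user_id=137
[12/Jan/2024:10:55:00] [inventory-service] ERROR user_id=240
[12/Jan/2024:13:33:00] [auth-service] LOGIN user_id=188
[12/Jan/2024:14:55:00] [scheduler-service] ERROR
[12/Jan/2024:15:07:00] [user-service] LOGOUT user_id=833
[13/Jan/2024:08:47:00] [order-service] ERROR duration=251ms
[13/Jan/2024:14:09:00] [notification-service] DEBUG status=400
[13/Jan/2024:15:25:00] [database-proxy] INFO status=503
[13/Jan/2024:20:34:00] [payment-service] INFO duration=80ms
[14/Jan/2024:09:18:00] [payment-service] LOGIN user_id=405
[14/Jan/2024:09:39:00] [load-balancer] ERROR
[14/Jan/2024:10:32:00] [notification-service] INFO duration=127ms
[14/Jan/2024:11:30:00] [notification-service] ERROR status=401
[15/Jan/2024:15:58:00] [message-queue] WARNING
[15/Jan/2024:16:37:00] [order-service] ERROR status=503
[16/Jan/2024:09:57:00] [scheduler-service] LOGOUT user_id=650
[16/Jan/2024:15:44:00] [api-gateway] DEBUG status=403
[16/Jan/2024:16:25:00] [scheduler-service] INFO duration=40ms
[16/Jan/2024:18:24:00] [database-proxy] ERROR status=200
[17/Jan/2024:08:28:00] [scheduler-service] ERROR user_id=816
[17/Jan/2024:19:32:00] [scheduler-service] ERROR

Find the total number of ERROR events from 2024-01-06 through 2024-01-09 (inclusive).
6

To filter by date range:

1. Date range: 2024-01-06 through 2024-01-09, both dates inclusive
2. Filter for ERROR events whose date falls in this range
3. Count matching events: 6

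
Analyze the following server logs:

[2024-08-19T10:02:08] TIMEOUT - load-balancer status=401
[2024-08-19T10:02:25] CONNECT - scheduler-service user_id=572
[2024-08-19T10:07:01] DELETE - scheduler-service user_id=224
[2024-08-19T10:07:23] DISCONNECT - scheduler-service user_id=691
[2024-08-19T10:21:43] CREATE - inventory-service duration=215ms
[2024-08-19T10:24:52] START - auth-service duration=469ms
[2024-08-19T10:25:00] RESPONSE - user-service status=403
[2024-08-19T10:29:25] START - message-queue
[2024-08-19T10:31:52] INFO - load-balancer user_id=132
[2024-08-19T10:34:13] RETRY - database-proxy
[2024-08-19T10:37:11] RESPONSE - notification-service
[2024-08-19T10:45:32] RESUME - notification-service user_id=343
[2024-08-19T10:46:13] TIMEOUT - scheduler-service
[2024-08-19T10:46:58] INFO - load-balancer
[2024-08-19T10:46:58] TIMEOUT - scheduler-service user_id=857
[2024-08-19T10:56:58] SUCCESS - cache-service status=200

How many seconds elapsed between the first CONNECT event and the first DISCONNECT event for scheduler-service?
298

To find the time between events:

1. Locate the first CONNECT event for scheduler-service: 2024-08-19T10:02:25
2. Locate the first DISCONNECT event for scheduler-service: 2024-08-19T10:07:23
3. Calculate the difference: 2024-08-19T10:07:23 - 2024-08-19T10:02:25 = 298 seconds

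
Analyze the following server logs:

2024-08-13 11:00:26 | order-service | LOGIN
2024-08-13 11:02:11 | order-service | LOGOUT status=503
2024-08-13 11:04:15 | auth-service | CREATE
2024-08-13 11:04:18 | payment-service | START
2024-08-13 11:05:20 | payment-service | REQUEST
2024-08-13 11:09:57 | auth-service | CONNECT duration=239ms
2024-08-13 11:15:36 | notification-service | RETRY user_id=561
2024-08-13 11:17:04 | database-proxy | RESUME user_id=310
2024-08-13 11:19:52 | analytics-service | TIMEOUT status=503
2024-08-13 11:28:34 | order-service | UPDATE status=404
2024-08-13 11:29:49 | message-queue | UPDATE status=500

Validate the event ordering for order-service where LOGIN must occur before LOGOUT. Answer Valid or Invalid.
Valid

To validate ordering:

1. Required order: LOGIN → LOGOUT
2. Rule: LOGIN must occur before LOGOUT
3. Check actual order of events for order-service
4. Result: Valid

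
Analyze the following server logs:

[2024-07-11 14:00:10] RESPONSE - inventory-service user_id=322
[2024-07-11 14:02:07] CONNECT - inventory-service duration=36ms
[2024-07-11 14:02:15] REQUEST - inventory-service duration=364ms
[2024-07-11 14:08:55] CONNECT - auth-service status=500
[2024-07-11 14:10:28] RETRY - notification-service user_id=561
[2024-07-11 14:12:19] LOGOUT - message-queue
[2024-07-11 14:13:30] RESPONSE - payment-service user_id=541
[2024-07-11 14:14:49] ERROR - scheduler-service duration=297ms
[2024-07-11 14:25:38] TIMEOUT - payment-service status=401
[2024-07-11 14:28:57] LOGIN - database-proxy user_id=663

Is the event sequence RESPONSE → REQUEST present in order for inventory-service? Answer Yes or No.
Yes

To verify sequence order:

1. Find all events in sequence RESPONSE → REQUEST for inventory-service
2. Extract their timestamps
3. Check if timestamps are in ascending order
4. Result: Yes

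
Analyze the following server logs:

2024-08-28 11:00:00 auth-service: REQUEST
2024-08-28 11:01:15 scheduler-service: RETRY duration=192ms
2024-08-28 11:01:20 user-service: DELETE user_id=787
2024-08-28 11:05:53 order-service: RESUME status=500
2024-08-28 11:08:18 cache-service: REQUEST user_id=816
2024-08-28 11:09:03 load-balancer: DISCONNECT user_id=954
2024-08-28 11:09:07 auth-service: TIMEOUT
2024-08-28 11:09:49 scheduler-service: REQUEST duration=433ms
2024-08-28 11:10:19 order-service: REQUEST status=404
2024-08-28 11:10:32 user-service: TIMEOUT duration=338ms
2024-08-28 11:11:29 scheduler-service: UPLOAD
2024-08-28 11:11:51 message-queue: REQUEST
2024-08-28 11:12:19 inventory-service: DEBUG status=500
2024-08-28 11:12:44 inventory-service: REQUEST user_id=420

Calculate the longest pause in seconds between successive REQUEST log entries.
498

To find the longest gap:

1. Extract all REQUEST events in chronological order
2. Calculate time differences between consecutive events
3. Find the maximum difference
4. Longest gap: 498 seconds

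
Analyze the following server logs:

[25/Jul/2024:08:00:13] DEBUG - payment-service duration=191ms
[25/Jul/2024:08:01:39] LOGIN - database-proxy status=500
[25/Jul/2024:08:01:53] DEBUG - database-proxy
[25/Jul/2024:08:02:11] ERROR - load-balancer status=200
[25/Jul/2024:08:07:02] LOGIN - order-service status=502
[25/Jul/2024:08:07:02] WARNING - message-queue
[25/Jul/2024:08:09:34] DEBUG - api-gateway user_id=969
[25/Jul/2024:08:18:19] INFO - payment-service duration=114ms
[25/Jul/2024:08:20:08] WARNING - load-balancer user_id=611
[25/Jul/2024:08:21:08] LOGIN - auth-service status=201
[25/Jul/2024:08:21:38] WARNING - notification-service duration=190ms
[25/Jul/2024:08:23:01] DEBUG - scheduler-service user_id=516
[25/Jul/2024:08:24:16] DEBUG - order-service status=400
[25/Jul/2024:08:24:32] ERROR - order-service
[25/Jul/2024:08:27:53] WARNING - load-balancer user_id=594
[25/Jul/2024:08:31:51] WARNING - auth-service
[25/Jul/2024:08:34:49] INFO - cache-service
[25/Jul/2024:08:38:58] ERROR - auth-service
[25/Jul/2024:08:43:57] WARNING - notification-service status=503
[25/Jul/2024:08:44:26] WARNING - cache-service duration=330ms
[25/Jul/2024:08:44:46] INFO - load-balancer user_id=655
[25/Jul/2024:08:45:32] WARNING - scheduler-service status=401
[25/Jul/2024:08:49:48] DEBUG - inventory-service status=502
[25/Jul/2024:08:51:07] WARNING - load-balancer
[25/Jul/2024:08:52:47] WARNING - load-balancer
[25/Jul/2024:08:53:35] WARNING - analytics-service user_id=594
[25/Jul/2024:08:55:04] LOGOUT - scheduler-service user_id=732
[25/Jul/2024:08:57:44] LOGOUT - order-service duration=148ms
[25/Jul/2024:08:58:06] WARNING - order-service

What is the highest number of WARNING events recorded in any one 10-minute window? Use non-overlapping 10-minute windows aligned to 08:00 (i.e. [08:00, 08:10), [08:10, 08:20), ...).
4

To find the burst window:

1. Divide the log period into non-overlapping 10-minute windows starting at 08:00
2. Count WARNING events in each window
3. Find the window with maximum count
4. Maximum events in a window: 4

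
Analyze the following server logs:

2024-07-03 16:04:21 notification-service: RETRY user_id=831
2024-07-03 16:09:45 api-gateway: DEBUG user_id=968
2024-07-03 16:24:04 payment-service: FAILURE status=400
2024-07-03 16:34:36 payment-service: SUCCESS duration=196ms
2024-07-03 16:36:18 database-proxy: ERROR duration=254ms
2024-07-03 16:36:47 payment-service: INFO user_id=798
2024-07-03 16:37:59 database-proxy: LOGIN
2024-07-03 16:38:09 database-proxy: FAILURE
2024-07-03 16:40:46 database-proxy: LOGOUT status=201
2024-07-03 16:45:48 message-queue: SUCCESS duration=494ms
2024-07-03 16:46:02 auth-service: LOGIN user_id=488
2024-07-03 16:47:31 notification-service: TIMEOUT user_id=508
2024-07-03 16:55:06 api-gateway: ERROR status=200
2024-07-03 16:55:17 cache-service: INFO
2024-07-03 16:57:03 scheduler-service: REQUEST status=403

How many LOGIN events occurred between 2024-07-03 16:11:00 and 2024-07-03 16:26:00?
0

To count events in the time window:

1. Window boundaries: 2024-07-03 16:11:00 to 2024-07-03 16:26:00
2. Filter for LOGIN events within this window
3. Count matching events: 0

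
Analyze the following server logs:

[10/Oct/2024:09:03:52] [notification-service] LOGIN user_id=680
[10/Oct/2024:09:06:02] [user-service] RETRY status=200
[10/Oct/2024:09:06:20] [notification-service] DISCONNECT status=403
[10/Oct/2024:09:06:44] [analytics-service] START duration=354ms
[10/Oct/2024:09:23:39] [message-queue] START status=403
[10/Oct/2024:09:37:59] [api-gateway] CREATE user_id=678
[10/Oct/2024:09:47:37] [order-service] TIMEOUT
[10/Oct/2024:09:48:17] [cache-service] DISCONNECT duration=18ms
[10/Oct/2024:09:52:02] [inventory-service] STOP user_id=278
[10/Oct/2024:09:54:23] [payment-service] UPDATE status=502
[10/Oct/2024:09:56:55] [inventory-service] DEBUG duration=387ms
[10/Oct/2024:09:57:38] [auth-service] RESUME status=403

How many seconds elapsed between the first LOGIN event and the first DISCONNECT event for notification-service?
148

To find the time between events:

1. Locate the first LOGIN event for notification-service: 10/Oct/2024:09:03:52
2. Locate the first DISCONNECT event for notification-service: 10/Oct/2024:09:06:20
3. Calculate the difference: 10/Oct/2024:09:06:20 - 10/Oct/2024:09:03:52 = 148 seconds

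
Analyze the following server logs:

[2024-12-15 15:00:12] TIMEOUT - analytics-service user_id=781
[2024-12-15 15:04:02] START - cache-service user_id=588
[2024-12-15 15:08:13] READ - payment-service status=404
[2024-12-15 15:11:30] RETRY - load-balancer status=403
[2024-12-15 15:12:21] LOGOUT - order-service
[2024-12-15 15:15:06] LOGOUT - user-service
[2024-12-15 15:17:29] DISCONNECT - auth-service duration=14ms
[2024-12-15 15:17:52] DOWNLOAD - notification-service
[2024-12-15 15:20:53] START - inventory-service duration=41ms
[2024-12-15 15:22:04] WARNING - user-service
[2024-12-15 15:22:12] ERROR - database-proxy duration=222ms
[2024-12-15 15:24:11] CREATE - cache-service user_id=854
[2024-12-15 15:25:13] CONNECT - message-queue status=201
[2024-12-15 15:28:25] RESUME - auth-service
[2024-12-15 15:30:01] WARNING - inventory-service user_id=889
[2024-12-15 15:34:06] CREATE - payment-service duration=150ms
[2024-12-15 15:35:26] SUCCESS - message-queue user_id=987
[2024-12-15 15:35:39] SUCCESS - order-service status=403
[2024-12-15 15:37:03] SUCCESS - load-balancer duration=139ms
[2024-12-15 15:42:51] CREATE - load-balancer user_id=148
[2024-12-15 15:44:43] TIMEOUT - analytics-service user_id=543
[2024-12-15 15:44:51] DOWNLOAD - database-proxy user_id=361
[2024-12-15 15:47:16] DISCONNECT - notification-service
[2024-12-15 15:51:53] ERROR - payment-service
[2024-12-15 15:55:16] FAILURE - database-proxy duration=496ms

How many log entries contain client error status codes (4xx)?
3

To find matching entries:

1. Pattern to match: client error status codes (4xx)
2. Scan each log entry for the pattern
3. Count matches: 3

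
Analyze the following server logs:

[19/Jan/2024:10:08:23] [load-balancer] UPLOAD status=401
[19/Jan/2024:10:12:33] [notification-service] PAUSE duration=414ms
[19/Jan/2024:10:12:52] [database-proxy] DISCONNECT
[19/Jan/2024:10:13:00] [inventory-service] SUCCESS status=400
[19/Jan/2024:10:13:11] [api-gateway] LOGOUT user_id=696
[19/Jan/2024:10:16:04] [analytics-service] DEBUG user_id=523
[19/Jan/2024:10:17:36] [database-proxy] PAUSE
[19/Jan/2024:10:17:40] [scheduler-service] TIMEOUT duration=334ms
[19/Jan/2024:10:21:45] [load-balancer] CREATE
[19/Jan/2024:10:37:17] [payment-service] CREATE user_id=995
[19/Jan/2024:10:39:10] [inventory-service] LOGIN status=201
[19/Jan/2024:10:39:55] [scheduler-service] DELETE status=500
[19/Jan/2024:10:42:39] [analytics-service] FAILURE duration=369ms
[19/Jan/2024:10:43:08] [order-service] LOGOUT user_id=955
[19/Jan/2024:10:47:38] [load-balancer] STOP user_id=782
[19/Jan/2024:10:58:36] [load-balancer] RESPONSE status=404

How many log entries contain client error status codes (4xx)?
3

To find matching entries:

1. Pattern to match: client error status codes (4xx)
2. Scan each log entry for the pattern
3. Count matches: 3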